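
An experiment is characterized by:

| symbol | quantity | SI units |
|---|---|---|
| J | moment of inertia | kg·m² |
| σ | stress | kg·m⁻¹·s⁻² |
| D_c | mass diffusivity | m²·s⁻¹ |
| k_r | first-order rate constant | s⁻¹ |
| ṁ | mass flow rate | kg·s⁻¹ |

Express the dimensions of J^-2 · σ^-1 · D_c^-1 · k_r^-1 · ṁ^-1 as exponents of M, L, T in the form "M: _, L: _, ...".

M: -4, L: -5, T: 5

Collect each base-dimension exponent across the product:
  M: −2·(1) − (1) − (0) − (0) − (1) = -4
  L: −2·(2) − (-1) − (2) − (0) − (0) = -5
  T: −2·(0) − (-2) − (-1) − (-1) − (-1) = 5
So the dimensions are [M⁻⁴ L⁻⁵ T⁵].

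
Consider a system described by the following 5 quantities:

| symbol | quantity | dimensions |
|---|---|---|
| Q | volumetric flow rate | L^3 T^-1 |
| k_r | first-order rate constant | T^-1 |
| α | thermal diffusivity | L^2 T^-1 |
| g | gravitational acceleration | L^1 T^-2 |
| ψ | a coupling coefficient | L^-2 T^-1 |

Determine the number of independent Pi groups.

3

There are 5 variables and 2 base dimensions (L, T).
The dimension matrix has rank 2.
Independent dimensionless groups: 5 − 2 = 3.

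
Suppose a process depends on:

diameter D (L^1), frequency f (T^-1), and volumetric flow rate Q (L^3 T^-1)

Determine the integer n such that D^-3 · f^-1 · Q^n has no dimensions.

1

Balance the L exponent: (3)·n from Q, plus −3·(1) − (0) = -3 from the rest, must sum to zero.
3n − 3 = 0, so n = 1.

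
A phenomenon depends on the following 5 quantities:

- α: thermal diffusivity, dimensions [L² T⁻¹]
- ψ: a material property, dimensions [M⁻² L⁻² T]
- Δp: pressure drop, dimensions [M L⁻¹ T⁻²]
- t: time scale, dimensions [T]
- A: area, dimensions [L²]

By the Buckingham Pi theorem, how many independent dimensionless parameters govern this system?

2

There are 5 variables and 3 base dimensions (M, L, T).
The dimension matrix has rank 3.
Independent dimensionless groups: 5 − 3 = 2.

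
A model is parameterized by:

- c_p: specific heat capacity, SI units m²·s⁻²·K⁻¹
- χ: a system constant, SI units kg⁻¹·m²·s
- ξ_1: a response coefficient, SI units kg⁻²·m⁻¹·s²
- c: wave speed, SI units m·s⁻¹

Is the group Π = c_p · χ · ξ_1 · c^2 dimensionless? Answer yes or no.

no

Sum the exponent of each base dimension across the product:
  M: [c_p]_M + [χ]_M + [ξ_1]_M + 2·[c]_M = (0) + (-1) + (-2) + 2·(0) = -3
  L: [c_p]_L + [χ]_L + [ξ_1]_L + 2·[c]_L = (2) + (2) + (-1) + 2·(1) = 5
  T: [c_p]_T + [χ]_T + [ξ_1]_T + 2·[c]_T = (-2) + (1) + (2) + 2·(-1) = -1
  Θ: [c_p]_Θ + [χ]_Θ + [ξ_1]_Θ + 2·[c]_Θ = (-1) + (0) + (0) + 2·(0) = -1
Net dimensions [M⁻³ L⁵ T⁻¹ Θ⁻¹] ≠ [1] — not dimensionless.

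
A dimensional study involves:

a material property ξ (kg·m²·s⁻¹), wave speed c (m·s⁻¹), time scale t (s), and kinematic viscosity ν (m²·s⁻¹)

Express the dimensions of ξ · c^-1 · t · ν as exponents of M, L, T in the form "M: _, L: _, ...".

M: 1, L: 3, T: 0

Collect each base-dimension exponent across the product:
  M: (1) − (0) + (0) + (0) = 1
  L: (2) − (1) + (0) + (2) = 3
  T: (-1) − (-1) + (1) + (-1) = 0
So the dimensions are [M L³].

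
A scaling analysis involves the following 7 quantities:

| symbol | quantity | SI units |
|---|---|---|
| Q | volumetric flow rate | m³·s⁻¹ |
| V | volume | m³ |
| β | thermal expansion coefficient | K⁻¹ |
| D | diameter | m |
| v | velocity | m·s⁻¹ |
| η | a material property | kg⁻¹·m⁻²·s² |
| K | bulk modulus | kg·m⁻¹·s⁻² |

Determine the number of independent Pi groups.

There are 7 variables and 4 base dimensions (M, L, T, Θ).
The dimension matrix has rank 4.
Independent dimensionless groups: 7 − 4 = 3.

3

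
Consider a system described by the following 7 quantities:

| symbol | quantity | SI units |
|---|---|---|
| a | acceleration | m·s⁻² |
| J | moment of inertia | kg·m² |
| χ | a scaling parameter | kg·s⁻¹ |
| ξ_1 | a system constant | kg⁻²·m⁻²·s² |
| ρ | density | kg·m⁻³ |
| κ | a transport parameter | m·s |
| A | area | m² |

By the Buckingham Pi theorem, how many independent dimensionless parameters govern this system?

4

There are 7 variables and 3 base dimensions (M, L, T).
The dimension matrix has rank 3.
Independent dimensionless groups: 7 − 3 = 4.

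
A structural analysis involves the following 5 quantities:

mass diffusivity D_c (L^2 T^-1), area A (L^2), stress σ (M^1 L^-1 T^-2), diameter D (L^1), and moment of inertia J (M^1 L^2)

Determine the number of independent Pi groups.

2

There are 5 variables and 3 base dimensions (M, L, T).
The dimension matrix has rank 3.
Independent dimensionless groups: 5 − 3 = 2.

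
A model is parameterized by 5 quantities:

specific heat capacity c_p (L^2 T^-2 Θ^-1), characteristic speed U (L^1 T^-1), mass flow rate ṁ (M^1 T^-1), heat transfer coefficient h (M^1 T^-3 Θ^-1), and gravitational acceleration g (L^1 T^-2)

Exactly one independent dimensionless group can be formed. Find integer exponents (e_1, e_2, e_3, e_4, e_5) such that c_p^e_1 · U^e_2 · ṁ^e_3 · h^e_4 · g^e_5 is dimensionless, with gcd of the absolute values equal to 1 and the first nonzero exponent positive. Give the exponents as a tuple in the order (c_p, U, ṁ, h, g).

(1, -4, 1, -1, 2)

M: e_1·(0) + e_2·(0) + e_3·(1) + e_4·(1) + e_5·(0) = 0
L: e_1·(2) + e_2·(1) + e_3·(0) + e_4·(0) + e_5·(1) = 0
T: e_1·(-2) + e_2·(-1) + e_3·(-1) + e_4·(-3) + e_5·(-2) = 0
Θ: e_1·(-1) + e_2·(0) + e_3·(0) + e_4·(-1) + e_5·(0) = 0
Solving this homogeneous linear system for the smallest-integer solution (first nonzero entry positive) gives (1, -4, 1, -1, 2).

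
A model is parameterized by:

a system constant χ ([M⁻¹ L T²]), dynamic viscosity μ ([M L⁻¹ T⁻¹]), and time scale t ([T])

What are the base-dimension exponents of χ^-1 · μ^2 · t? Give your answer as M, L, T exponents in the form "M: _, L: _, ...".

M: 3, L: -3, T: -3

Collect each base-dimension exponent across the product:
  M: −(-1) + 2·(1) + (0) = 3
  L: −(1) + 2·(-1) + (0) = -3
  T: −(2) + 2·(-1) + (1) = -3
So the dimensions are [M³ L⁻³ T⁻³].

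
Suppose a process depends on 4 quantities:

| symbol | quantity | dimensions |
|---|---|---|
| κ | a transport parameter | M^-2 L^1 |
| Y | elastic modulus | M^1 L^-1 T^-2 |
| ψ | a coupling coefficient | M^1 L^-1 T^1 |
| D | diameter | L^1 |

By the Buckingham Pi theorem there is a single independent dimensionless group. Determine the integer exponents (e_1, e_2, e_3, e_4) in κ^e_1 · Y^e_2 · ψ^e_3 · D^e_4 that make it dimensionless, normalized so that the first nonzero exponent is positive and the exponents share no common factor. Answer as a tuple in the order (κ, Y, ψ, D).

M: e_1·(-2) + e_2·(1) + e_3·(1) + e_4·(0) = 0
L: e_1·(1) + e_2·(-1) + e_3·(-1) + e_4·(1) = 0
T: e_1·(0) + e_2·(-2) + e_3·(1) + e_4·(0) = 0
Solving this homogeneous linear system for the smallest-integer solution (first nonzero entry positive) gives (3, 2, 4, 3).

(3, 2, 4, 3)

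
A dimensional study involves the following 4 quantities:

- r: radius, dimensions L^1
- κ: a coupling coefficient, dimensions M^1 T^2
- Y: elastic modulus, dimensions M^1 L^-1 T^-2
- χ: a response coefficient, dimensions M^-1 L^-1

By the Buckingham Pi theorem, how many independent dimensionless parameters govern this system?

There are 4 variables and 3 base dimensions (M, L, T).
The dimension matrix has rank 3.
Independent dimensionless groups: 4 − 3 = 1.

1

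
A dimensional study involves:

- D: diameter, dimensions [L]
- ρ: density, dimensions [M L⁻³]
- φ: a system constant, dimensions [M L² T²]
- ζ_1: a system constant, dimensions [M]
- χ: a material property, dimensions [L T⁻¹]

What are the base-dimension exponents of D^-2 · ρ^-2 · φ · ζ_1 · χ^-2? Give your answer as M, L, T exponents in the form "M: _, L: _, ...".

Collect each base-dimension exponent across the product:
  M: −2·(0) − 2·(1) + (1) + (1) − 2·(0) = 0
  L: −2·(1) − 2·(-3) + (2) + (0) − 2·(1) = 4
  T: −2·(0) − 2·(0) + (2) + (0) − 2·(-1) = 4
So the dimensions are [L⁴ T⁴].

M: 0, L: 4, T: 4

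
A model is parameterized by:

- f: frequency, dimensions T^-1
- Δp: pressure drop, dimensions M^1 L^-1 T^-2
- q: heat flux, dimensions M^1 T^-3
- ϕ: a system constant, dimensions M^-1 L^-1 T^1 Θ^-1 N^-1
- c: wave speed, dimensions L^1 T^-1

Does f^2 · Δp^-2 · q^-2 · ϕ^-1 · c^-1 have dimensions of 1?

no

Sum the exponent of each base dimension across the product:
  M: 2·[f]_M − 2·[Δp]_M − 2·[q]_M − [ϕ]_M − [c]_M = 2·(0) − 2·(1) − 2·(1) − (-1) − (0) = -3
  L: 2·[f]_L − 2·[Δp]_L − 2·[q]_L − [ϕ]_L − [c]_L = 2·(0) − 2·(-1) − 2·(0) − (-1) − (1) = 2
  T: 2·[f]_T − 2·[Δp]_T − 2·[q]_T − [ϕ]_T − [c]_T = 2·(-1) − 2·(-2) − 2·(-3) − (1) − (-1) = 8
  Θ: 2·[f]_Θ − 2·[Δp]_Θ − 2·[q]_Θ − [ϕ]_Θ − [c]_Θ = 2·(0) − 2·(0) − 2·(0) − (-1) − (0) = 1
  N: 2·[f]_N − 2·[Δp]_N − 2·[q]_N − [ϕ]_N − [c]_N = 2·(0) − 2·(0) − 2·(0) − (-1) − (0) = 1
Net dimensions [M⁻³ L² T⁸ Θ N] ≠ [1] — not dimensionless.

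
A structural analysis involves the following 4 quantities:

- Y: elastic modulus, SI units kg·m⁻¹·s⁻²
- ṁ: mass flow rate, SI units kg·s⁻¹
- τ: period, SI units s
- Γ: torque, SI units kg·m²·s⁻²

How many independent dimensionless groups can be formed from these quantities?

There are 4 variables and 3 base dimensions (M, L, T).
The dimension matrix has rank 3.
Independent dimensionless groups: 4 − 3 = 1.

1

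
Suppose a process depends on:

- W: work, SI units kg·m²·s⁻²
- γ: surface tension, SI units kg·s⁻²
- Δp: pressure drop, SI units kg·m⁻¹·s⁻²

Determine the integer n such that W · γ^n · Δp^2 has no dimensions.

Balance the M exponent: (1)·n from γ, plus (1) + 2·(1) = 3 from the rest, must sum to zero.
n + 3 = 0, so n = -3.

-3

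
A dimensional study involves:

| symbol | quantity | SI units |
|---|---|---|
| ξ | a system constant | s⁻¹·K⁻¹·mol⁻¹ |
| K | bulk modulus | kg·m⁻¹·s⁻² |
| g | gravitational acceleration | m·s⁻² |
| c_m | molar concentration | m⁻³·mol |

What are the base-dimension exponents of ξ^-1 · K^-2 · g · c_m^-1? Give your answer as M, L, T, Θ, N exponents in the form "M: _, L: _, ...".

M: -2, L: 6, T: 3, Θ: 1, N: 0

Collect each base-dimension exponent across the product:
  M: −(0) − 2·(1) + (0) − (0) = -2
  L: −(0) − 2·(-1) + (1) − (-3) = 6
  T: −(-1) − 2·(-2) + (-2) − (0) = 3
  Θ: −(-1) − 2·(0) + (0) − (0) = 1
  N: −(-1) − 2·(0) + (0) − (1) = 0
So the dimensions are [M⁻² L⁶ T³ Θ].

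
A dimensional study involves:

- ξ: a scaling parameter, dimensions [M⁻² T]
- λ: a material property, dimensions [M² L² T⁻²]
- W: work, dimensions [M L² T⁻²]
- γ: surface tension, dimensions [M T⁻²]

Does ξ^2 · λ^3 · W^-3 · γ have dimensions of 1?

Sum the exponent of each base dimension across the product:
  M: 2·[ξ]_M + 3·[λ]_M − 3·[W]_M + [γ]_M = 2·(-2) + 3·(2) − 3·(1) + (1) = 0
  L: 2·[ξ]_L + 3·[λ]_L − 3·[W]_L + [γ]_L = 2·(0) + 3·(2) − 3·(2) + (0) = 0
  T: 2·[ξ]_T + 3·[λ]_T − 3·[W]_T + [γ]_T = 2·(1) + 3·(-2) − 3·(-2) + (-2) = 0
All base exponents vanish — dimensionless.

yes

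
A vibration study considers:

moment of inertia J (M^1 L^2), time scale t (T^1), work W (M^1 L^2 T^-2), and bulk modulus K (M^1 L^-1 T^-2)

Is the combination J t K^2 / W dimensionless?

Sum the exponent of each base dimension across the product:
  M: [J]_M + [t]_M − [W]_M + 2·[K]_M = (1) + (0) − (1) + 2·(1) = 2
  L: [J]_L + [t]_L − [W]_L + 2·[K]_L = (2) + (0) − (2) + 2·(-1) = -2
  T: [J]_T + [t]_T − [W]_T + 2·[K]_T = (0) + (1) − (-2) + 2·(-2) = -1
Net dimensions [M² L⁻² T⁻¹] ≠ [1] — not dimensionless.

no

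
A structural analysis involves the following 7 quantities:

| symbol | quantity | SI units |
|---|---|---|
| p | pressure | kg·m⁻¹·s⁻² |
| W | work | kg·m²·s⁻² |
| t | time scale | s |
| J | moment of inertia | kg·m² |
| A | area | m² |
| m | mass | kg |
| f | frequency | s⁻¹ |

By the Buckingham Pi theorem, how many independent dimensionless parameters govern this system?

4

There are 7 variables and 3 base dimensions (M, L, T).
The dimension matrix has rank 3.
Independent dimensionless groups: 7 − 3 = 4.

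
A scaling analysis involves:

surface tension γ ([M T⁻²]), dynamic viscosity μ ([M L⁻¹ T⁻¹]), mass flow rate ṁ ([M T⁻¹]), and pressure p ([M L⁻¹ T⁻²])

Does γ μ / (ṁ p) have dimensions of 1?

Sum the exponent of each base dimension across the product:
  M: [γ]_M + [μ]_M − [ṁ]_M − [p]_M = (1) + (1) − (1) − (1) = 0
  L: [γ]_L + [μ]_L − [ṁ]_L − [p]_L = (0) + (-1) − (0) − (-1) = 0
  T: [γ]_T + [μ]_T − [ṁ]_T − [p]_T = (-2) + (-1) − (-1) − (-2) = 0
  I: [γ]_I + [μ]_I − [ṁ]_I − [p]_I = (0) + (0) − (0) − (0) = 0
All base exponents vanish — dimensionless.

yes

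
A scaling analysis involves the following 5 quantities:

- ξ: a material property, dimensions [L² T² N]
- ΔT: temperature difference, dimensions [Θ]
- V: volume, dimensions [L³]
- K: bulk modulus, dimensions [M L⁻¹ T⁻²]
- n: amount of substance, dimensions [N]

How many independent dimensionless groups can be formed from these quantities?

0

There are 5 variables and 5 base dimensions (M, L, T, Θ, N).
The dimension matrix has rank 5.
Independent dimensionless groups: 5 − 5 = 0.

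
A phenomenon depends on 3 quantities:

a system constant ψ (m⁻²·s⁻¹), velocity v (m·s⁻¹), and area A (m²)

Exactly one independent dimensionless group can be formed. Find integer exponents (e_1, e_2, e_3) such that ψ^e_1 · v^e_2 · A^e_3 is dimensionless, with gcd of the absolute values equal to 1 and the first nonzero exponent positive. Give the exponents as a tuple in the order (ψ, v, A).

(2, -2, 3)

L: e_1·(-2) + e_2·(1) + e_3·(2) = 0
T: e_1·(-1) + e_2·(-1) + e_3·(0) = 0
Solving this homogeneous linear system for the smallest-integer solution (first nonzero entry positive) gives (2, -2, 3).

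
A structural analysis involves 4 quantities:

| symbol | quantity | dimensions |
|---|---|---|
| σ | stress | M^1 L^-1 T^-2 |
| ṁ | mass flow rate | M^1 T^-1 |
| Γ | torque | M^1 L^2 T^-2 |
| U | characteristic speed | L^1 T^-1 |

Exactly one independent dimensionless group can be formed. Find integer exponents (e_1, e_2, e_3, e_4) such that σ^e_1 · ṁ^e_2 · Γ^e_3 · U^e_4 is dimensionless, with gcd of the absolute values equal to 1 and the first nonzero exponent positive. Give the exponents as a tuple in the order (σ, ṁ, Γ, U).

M: e_1·(1) + e_2·(1) + e_3·(1) + e_4·(0) = 0
L: e_1·(-1) + e_2·(0) + e_3·(2) + e_4·(1) = 0
T: e_1·(-2) + e_2·(-1) + e_3·(-2) + e_4·(-1) = 0
Solving this homogeneous linear system for the smallest-integer solution (first nonzero entry positive) gives (1, -3, 2, -3).

(1, -3, 2, -3)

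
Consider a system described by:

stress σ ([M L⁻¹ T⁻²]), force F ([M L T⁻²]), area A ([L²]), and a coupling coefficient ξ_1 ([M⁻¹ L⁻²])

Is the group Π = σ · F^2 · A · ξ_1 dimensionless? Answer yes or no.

Sum the exponent of each base dimension across the product:
  M: [σ]_M + 2·[F]_M + [A]_M + [ξ_1]_M = (1) + 2·(1) + (0) + (-1) = 2
  L: [σ]_L + 2·[F]_L + [A]_L + [ξ_1]_L = (-1) + 2·(1) + (2) + (-2) = 1
  T: [σ]_T + 2·[F]_T + [A]_T + [ξ_1]_T = (-2) + 2·(-2) + (0) + (0) = -6
Net dimensions [M² L T⁻⁶] ≠ [1] — not dimensionless.

no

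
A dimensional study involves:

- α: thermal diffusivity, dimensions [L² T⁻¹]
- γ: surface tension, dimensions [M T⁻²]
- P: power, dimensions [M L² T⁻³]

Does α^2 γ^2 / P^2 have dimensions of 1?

Sum the exponent of each base dimension across the product:
  M: 2·[α]_M + 2·[γ]_M − 2·[P]_M = 2·(0) + 2·(1) − 2·(1) = 0
  L: 2·[α]_L + 2·[γ]_L − 2·[P]_L = 2·(2) + 2·(0) − 2·(2) = 0
  T: 2·[α]_T + 2·[γ]_T − 2·[P]_T = 2·(-1) + 2·(-2) − 2·(-3) = 0
All base exponents vanish — dimensionless.

yes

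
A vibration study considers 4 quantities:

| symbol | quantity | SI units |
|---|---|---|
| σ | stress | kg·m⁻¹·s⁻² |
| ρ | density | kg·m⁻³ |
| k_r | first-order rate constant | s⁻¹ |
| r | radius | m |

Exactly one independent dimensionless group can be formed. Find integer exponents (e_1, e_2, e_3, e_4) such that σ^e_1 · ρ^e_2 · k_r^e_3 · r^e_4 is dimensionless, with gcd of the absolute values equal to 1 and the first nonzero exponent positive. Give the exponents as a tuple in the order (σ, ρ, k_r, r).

(1, -1, -2, -2)

M: e_1·(1) + e_2·(1) + e_3·(0) + e_4·(0) = 0
L: e_1·(-1) + e_2·(-3) + e_3·(0) + e_4·(1) = 0
T: e_1·(-2) + e_2·(0) + e_3·(-1) + e_4·(0) = 0
Solving this homogeneous linear system for the smallest-integer solution (first nonzero entry positive) gives (1, -1, -2, -2).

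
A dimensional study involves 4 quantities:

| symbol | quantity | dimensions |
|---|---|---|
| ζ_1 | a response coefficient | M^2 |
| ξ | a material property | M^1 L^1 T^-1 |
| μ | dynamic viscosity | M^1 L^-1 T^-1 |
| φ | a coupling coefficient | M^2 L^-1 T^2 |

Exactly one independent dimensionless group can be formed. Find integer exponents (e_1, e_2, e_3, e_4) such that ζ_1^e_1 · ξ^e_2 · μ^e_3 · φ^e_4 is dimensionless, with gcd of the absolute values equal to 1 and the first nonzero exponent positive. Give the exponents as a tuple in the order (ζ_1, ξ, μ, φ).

M: e_1·(2) + e_2·(1) + e_3·(1) + e_4·(2) = 0
L: e_1·(0) + e_2·(1) + e_3·(-1) + e_4·(-1) = 0
T: e_1·(0) + e_2·(-1) + e_3·(-1) + e_4·(2) = 0
Solving this homogeneous linear system for the smallest-integer solution (first nonzero entry positive) gives (4, -3, -1, -2).

(4, -3, -1, -2)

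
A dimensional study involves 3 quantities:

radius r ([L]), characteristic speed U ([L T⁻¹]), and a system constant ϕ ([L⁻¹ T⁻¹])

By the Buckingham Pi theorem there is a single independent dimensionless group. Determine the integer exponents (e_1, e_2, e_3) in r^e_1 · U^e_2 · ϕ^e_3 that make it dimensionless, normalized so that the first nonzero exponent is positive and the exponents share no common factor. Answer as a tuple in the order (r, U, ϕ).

L: e_1·(1) + e_2·(1) + e_3·(-1) = 0
T: e_1·(0) + e_2·(-1) + e_3·(-1) = 0
Solving this homogeneous linear system for the smallest-integer solution (first nonzero entry positive) gives (2, -1, 1).

(2, -1, 1)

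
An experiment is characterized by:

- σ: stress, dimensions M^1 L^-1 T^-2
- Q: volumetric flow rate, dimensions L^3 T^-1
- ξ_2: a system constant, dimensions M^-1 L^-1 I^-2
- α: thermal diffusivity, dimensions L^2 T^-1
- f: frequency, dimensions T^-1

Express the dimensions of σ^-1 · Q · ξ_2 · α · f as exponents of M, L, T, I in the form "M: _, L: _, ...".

Collect each base-dimension exponent across the product:
  M: −(1) + (0) + (-1) + (0) + (0) = -2
  L: −(-1) + (3) + (-1) + (2) + (0) = 5
  T: −(-2) + (-1) + (0) + (-1) + (-1) = -1
  I: −(0) + (0) + (-2) + (0) + (0) = -2
So the dimensions are [M⁻² L⁵ T⁻¹ I⁻²].

M: -2, L: 5, T: -1, I: -2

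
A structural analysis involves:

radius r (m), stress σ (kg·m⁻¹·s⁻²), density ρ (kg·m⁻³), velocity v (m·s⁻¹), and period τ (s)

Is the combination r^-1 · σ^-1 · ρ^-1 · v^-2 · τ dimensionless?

Sum the exponent of each base dimension across the product:
  M: −[r]_M − [σ]_M − [ρ]_M − 2·[v]_M + [τ]_M = −(0) − (1) − (1) − 2·(0) + (0) = -2
  L: −[r]_L − [σ]_L − [ρ]_L − 2·[v]_L + [τ]_L = −(1) − (-1) − (-3) − 2·(1) + (0) = 1
  T: −[r]_T − [σ]_T − [ρ]_T − 2·[v]_T + [τ]_T = −(0) − (-2) − (0) − 2·(-1) + (1) = 5
Net dimensions [M⁻² L T⁵] ≠ [1] — not dimensionless.

no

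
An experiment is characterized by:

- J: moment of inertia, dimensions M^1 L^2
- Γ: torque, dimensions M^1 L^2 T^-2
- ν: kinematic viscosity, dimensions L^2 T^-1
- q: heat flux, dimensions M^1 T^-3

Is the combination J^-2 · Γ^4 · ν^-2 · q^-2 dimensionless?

yes

Sum the exponent of each base dimension across the product:
  M: −2·[J]_M + 4·[Γ]_M − 2·[ν]_M − 2·[q]_M = −2·(1) + 4·(1) − 2·(0) − 2·(1) = 0
  L: −2·[J]_L + 4·[Γ]_L − 2·[ν]_L − 2·[q]_L = −2·(2) + 4·(2) − 2·(2) − 2·(0) = 0
  T: −2·[J]_T + 4·[Γ]_T − 2·[ν]_T − 2·[q]_T = −2·(0) + 4·(-2) − 2·(-1) − 2·(-3) = 0
All base exponents vanish — dimensionless.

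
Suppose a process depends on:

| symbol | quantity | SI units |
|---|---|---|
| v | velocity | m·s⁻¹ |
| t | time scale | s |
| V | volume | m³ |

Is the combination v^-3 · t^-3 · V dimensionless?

Sum the exponent of each base dimension across the product:
  M: −3·[v]_M − 3·[t]_M + [V]_M = −3·(0) − 3·(0) + (0) = 0
  L: −3·[v]_L − 3·[t]_L + [V]_L = −3·(1) − 3·(0) + (3) = 0
  T: −3·[v]_T − 3·[t]_T + [V]_T = −3·(-1) − 3·(1) + (0) = 0
All base exponents vanish — dimensionless.

yes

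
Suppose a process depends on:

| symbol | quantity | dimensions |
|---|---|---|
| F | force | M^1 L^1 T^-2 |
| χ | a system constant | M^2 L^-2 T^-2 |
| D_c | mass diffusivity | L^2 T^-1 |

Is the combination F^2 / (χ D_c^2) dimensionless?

Sum the exponent of each base dimension across the product:
  M: 2·[F]_M − [χ]_M − 2·[D_c]_M = 2·(1) − (2) − 2·(0) = 0
  L: 2·[F]_L − [χ]_L − 2·[D_c]_L = 2·(1) − (-2) − 2·(2) = 0
  T: 2·[F]_T − [χ]_T − 2·[D_c]_T = 2·(-2) − (-2) − 2·(-1) = 0
All base exponents vanish — dimensionless.

yes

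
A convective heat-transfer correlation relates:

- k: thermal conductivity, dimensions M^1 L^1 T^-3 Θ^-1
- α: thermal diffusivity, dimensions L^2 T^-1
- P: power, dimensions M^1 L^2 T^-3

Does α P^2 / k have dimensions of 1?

Sum the exponent of each base dimension across the product:
  M: −[k]_M + [α]_M + 2·[P]_M = −(1) + (0) + 2·(1) = 1
  L: −[k]_L + [α]_L + 2·[P]_L = −(1) + (2) + 2·(2) = 5
  T: −[k]_T + [α]_T + 2·[P]_T = −(-3) + (-1) + 2·(-3) = -4
  Θ: −[k]_Θ + [α]_Θ + 2·[P]_Θ = −(-1) + (0) + 2·(0) = 1
Net dimensions [M L⁵ T⁻⁴ Θ] ≠ [1] — not dimensionless.

no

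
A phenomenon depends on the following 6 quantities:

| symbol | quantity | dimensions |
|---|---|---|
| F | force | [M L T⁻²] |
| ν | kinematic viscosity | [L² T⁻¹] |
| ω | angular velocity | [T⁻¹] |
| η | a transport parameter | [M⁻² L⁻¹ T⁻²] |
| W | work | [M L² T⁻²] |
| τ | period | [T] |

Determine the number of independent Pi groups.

There are 6 variables and 3 base dimensions (M, L, T).
The dimension matrix has rank 3.
Independent dimensionless groups: 6 − 3 = 3.

3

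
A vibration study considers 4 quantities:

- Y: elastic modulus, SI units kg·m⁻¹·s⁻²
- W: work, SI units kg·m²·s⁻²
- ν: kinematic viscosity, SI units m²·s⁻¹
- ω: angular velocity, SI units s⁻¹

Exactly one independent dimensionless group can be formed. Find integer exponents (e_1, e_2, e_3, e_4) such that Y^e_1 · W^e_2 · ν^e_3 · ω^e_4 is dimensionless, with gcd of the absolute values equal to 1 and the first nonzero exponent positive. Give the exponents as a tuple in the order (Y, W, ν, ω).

M: e_1·(1) + e_2·(1) + e_3·(0) + e_4·(0) = 0
L: e_1·(-1) + e_2·(2) + e_3·(2) + e_4·(0) = 0
T: e_1·(-2) + e_2·(-2) + e_3·(-1) + e_4·(-1) = 0
Solving this homogeneous linear system for the smallest-integer solution (first nonzero entry positive) gives (2, -2, 3, -3).

(2, -2, 3, -3)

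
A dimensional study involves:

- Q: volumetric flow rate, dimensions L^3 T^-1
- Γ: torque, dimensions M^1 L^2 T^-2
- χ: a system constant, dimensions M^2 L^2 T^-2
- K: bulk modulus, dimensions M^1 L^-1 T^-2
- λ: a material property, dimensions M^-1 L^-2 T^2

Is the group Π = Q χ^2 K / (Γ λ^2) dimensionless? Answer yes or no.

Sum the exponent of each base dimension across the product:
  M: [Q]_M − [Γ]_M + 2·[χ]_M + [K]_M − 2·[λ]_M = (0) − (1) + 2·(2) + (1) − 2·(-1) = 6
  L: [Q]_L − [Γ]_L + 2·[χ]_L + [K]_L − 2·[λ]_L = (3) − (2) + 2·(2) + (-1) − 2·(-2) = 8
  T: [Q]_T − [Γ]_T + 2·[χ]_T + [K]_T − 2·[λ]_T = (-1) − (-2) + 2·(-2) + (-2) − 2·(2) = -9
Net dimensions [M⁶ L⁸ T⁻⁹] ≠ [1] — not dimensionless.

no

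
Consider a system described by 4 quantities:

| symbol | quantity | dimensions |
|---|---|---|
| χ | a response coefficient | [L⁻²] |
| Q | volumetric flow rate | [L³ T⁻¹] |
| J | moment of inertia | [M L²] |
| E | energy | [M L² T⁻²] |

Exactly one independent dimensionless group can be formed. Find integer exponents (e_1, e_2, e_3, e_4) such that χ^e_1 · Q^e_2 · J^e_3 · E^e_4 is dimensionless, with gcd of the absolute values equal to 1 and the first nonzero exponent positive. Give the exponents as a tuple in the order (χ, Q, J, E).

(3, 2, 1, -1)

M: e_1·(0) + e_2·(0) + e_3·(1) + e_4·(1) = 0
L: e_1·(-2) + e_2·(3) + e_3·(2) + e_4·(2) = 0
T: e_1·(0) + e_2·(-1) + e_3·(0) + e_4·(-2) = 0
Solving this homogeneous linear system for the smallest-integer solution (first nonzero entry positive) gives (3, 2, 1, -1).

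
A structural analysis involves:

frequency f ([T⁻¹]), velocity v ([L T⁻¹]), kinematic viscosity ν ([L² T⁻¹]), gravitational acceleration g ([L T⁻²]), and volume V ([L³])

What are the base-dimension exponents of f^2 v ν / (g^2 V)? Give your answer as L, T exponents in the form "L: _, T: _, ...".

L: -2, T: 0

Collect each base-dimension exponent across the product:
  L: 2·(0) + (1) + (2) − 2·(1) − (3) = -2
  T: 2·(-1) + (-1) + (-1) − 2·(-2) − (0) = 0
So the dimensions are [L⁻²].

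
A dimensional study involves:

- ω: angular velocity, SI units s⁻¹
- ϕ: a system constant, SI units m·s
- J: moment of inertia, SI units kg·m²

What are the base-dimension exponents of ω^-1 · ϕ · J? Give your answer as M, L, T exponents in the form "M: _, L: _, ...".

Collect each base-dimension exponent across the product:
  M: −(0) + (0) + (1) = 1
  L: −(0) + (1) + (2) = 3
  T: −(-1) + (1) + (0) = 2
So the dimensions are [M L³ T²].

M: 1, L: 3, T: 2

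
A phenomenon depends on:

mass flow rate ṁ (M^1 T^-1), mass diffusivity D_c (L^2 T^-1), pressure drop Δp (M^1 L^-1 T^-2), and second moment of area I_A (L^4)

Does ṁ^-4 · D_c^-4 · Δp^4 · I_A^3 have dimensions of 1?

Sum the exponent of each base dimension across the product:
  M: −4·[ṁ]_M − 4·[D_c]_M + 4·[Δp]_M + 3·[I_A]_M = −4·(1) − 4·(0) + 4·(1) + 3·(0) = 0
  L: −4·[ṁ]_L − 4·[D_c]_L + 4·[Δp]_L + 3·[I_A]_L = −4·(0) − 4·(2) + 4·(-1) + 3·(4) = 0
  T: −4·[ṁ]_T − 4·[D_c]_T + 4·[Δp]_T + 3·[I_A]_T = −4·(-1) − 4·(-1) + 4·(-2) + 3·(0) = 0
  Θ: −4·[ṁ]_Θ − 4·[D_c]_Θ + 4·[Δp]_Θ + 3·[I_A]_Θ = −4·(0) − 4·(0) + 4·(0) + 3·(0) = 0
All base exponents vanish — dimensionless.

yes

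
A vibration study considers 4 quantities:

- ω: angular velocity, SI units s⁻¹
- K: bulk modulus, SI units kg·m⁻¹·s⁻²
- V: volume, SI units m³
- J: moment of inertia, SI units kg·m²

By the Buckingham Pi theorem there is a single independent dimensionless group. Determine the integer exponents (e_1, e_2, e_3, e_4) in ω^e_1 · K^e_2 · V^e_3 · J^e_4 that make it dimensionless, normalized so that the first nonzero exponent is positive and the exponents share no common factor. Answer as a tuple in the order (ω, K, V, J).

M: e_1·(0) + e_2·(1) + e_3·(0) + e_4·(1) = 0
L: e_1·(0) + e_2·(-1) + e_3·(3) + e_4·(2) = 0
T: e_1·(-1) + e_2·(-2) + e_3·(0) + e_4·(0) = 0
Solving this homogeneous linear system for the smallest-integer solution (first nonzero entry positive) gives (2, -1, -1, 1).

(2, -1, -1, 1)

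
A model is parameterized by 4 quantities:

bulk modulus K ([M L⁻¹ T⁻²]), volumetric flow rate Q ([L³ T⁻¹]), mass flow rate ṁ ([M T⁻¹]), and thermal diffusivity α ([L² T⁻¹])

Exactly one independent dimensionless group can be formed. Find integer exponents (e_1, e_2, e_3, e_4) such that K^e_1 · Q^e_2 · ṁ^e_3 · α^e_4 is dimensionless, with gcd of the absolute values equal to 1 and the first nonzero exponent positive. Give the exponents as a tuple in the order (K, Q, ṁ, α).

(1, 3, -1, -4)

M: e_1·(1) + e_2·(0) + e_3·(1) + e_4·(0) = 0
L: e_1·(-1) + e_2·(3) + e_3·(0) + e_4·(2) = 0
T: e_1·(-2) + e_2·(-1) + e_3·(-1) + e_4·(-1) = 0
Solving this homogeneous linear system for the smallest-integer solution (first nonzero entry positive) gives (1, 3, -1, -4).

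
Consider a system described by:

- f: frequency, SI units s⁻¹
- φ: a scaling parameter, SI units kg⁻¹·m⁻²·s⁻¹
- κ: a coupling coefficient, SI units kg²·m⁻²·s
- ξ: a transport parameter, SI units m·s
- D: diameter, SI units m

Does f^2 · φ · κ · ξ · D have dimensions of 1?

Sum the exponent of each base dimension across the product:
  M: 2·[f]_M + [φ]_M + [κ]_M + [ξ]_M + [D]_M = 2·(0) + (-1) + (2) + (0) + (0) = 1
  L: 2·[f]_L + [φ]_L + [κ]_L + [ξ]_L + [D]_L = 2·(0) + (-2) + (-2) + (1) + (1) = -2
  T: 2·[f]_T + [φ]_T + [κ]_T + [ξ]_T + [D]_T = 2·(-1) + (-1) + (1) + (1) + (0) = -1
Net dimensions [M L⁻² T⁻¹] ≠ [1] — not dimensionless.

no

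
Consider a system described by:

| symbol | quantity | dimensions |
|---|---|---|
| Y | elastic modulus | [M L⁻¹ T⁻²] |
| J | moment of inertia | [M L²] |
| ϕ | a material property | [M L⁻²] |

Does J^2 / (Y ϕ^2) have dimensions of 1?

no

Sum the exponent of each base dimension across the product:
  M: −[Y]_M + 2·[J]_M − 2·[ϕ]_M = −(1) + 2·(1) − 2·(1) = -1
  L: −[Y]_L + 2·[J]_L − 2·[ϕ]_L = −(-1) + 2·(2) − 2·(-2) = 9
  T: −[Y]_T + 2·[J]_T − 2·[ϕ]_T = −(-2) + 2·(0) − 2·(0) = 2
Net dimensions [M⁻¹ L⁹ T²] ≠ [1] — not dimensionless.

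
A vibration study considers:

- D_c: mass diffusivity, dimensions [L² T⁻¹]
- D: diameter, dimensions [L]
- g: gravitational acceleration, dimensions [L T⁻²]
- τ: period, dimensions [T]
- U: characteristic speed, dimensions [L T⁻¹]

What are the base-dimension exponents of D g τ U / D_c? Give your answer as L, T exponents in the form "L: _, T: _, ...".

Collect each base-dimension exponent across the product:
  L: −(2) + (1) + (1) + (0) + (1) = 1
  T: −(-1) + (0) + (-2) + (1) + (-1) = -1
So the dimensions are [L T⁻¹].

L: 1, T: -1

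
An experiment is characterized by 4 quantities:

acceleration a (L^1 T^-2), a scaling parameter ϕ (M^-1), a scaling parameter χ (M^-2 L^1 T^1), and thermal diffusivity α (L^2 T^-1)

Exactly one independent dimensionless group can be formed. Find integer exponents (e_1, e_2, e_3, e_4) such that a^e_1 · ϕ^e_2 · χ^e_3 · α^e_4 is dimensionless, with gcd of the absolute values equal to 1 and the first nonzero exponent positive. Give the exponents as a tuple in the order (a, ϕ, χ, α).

M: e_1·(0) + e_2·(-1) + e_3·(-2) + e_4·(0) = 0
L: e_1·(1) + e_2·(0) + e_3·(1) + e_4·(2) = 0
T: e_1·(-2) + e_2·(0) + e_3·(1) + e_4·(-1) = 0
Solving this homogeneous linear system for the smallest-integer solution (first nonzero entry positive) gives (1, -2, 1, -1).

(1, -2, 1, -1)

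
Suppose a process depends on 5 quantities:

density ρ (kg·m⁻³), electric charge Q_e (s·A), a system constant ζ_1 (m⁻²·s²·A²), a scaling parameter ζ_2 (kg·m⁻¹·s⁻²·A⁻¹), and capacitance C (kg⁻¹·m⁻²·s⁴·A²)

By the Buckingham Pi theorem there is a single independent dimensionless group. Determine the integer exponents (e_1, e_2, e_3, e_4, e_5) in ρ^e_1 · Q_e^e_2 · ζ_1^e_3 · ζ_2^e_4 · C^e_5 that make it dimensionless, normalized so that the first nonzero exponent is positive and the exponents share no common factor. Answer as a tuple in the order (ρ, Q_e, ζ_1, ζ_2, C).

(2, -2, 1, -4, -2)

M: e_1·(1) + e_2·(0) + e_3·(0) + e_4·(1) + e_5·(-1) = 0
L: e_1·(-3) + e_2·(0) + e_3·(-2) + e_4·(-1) + e_5·(-2) = 0
T: e_1·(0) + e_2·(1) + e_3·(2) + e_4·(-2) + e_5·(4) = 0
I: e_1·(0) + e_2·(1) + e_3·(2) + e_4·(-1) + e_5·(2) = 0
Solving this homogeneous linear system for the smallest-integer solution (first nonzero entry positive) gives (2, -2, 1, -4, -2).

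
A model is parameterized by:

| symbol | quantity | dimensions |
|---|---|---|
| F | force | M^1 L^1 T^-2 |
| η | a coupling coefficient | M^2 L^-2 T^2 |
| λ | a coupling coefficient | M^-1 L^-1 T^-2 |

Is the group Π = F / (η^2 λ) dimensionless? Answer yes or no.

Sum the exponent of each base dimension across the product:
  M: [F]_M − 2·[η]_M − [λ]_M = (1) − 2·(2) − (-1) = -2
  L: [F]_L − 2·[η]_L − [λ]_L = (1) − 2·(-2) − (-1) = 6
  T: [F]_T − 2·[η]_T − [λ]_T = (-2) − 2·(2) − (-2) = -4
Net dimensions [M⁻² L⁶ T⁻⁴] ≠ [1] — not dimensionless.

no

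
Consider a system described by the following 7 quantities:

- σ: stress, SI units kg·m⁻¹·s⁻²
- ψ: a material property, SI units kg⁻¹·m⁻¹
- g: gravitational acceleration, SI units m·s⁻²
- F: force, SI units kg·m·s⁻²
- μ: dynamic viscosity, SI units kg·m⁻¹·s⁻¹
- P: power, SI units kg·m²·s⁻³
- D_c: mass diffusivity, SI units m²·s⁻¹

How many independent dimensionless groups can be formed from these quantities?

There are 7 variables and 3 base dimensions (M, L, T).
The dimension matrix has rank 3.
Independent dimensionless groups: 7 − 3 = 4.

4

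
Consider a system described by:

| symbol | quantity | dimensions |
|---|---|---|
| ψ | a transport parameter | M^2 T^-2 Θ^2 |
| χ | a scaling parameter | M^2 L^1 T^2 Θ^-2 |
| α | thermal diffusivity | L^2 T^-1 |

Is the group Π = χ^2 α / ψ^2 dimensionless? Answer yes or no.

Sum the exponent of each base dimension across the product:
  M: −2·[ψ]_M + 2·[χ]_M + [α]_M = −2·(2) + 2·(2) + (0) = 0
  L: −2·[ψ]_L + 2·[χ]_L + [α]_L = −2·(0) + 2·(1) + (2) = 4
  T: −2·[ψ]_T + 2·[χ]_T + [α]_T = −2·(-2) + 2·(2) + (-1) = 7
  Θ: −2·[ψ]_Θ + 2·[χ]_Θ + [α]_Θ = −2·(2) + 2·(-2) + (0) = -8
Net dimensions [L⁴ T⁷ Θ⁻⁸] ≠ [1] — not dimensionless.

no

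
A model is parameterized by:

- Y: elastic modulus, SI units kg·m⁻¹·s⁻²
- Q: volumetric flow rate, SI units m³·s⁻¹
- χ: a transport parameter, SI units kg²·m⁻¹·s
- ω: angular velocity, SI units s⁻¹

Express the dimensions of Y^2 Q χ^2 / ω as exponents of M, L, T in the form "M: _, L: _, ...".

M: 6, L: -1, T: -2

Collect each base-dimension exponent across the product:
  M: 2·(1) + (0) + 2·(2) − (0) = 6
  L: 2·(-1) + (3) + 2·(-1) − (0) = -1
  T: 2·(-2) + (-1) + 2·(1) − (-1) = -2
So the dimensions are [M⁶ L⁻¹ T⁻²].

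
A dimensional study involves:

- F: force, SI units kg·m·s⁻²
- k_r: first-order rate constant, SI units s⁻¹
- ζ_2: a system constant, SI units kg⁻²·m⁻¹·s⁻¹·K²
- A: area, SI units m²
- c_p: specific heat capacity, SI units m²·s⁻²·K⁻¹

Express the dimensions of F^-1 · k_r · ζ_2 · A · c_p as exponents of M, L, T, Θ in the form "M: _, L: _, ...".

M: -3, L: 2, T: -2, Θ: 1

Collect each base-dimension exponent across the product:
  M: −(1) + (0) + (-2) + (0) + (0) = -3
  L: −(1) + (0) + (-1) + (2) + (2) = 2
  T: −(-2) + (-1) + (-1) + (0) + (-2) = -2
  Θ: −(0) + (0) + (2) + (0) + (-1) = 1
So the dimensions are [M⁻³ L² T⁻² Θ].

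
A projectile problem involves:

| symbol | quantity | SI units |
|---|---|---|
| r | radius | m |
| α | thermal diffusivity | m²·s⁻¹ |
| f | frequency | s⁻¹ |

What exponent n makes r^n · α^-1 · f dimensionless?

2

Balance the L exponent: (1)·n from r, plus −(2) + (0) = -2 from the rest, must sum to zero.
n − 2 = 0, so n = 2.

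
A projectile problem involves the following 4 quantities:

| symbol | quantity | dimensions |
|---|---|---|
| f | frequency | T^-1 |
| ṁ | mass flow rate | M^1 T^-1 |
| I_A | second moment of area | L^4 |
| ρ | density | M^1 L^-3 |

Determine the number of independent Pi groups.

1

There are 4 variables and 3 base dimensions (M, L, T).
The dimension matrix has rank 3.
Independent dimensionless groups: 4 − 3 = 1.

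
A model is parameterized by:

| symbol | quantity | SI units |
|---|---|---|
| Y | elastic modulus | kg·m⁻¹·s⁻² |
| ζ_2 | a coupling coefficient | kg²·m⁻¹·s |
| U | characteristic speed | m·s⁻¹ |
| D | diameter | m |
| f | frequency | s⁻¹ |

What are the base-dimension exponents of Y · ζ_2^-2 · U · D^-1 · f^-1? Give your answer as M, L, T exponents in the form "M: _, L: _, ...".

M: -3, L: 1, T: -4

Collect each base-dimension exponent across the product:
  M: (1) − 2·(2) + (0) − (0) − (0) = -3
  L: (-1) − 2·(-1) + (1) − (1) − (0) = 1
  T: (-2) − 2·(1) + (-1) − (0) − (-1) = -4
So the dimensions are [M⁻³ L T⁻⁴].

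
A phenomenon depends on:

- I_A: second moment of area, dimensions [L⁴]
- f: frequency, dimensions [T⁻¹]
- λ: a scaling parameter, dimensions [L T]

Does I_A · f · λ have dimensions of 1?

Sum the exponent of each base dimension across the product:
  L: [I_A]_L + [f]_L + [λ]_L = (4) + (0) + (1) = 5
  T: [I_A]_T + [f]_T + [λ]_T = (0) + (-1) + (1) = 0
Net dimensions [L⁵] ≠ [1] — not dimensionless.

no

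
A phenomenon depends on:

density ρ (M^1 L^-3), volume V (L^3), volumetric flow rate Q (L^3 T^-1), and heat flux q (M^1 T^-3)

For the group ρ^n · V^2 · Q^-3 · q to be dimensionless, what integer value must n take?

-1

Balance the M exponent: (1)·n from ρ, plus 2·(0) − 3·(0) + (1) = 1 from the rest, must sum to zero.
n + 1 = 0, so n = -1.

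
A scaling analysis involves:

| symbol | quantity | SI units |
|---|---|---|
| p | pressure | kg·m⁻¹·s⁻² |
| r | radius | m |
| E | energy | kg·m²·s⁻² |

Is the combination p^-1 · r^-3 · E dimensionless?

yes

Sum the exponent of each base dimension across the product:
  M: −[p]_M − 3·[r]_M + [E]_M = −(1) − 3·(0) + (1) = 0
  L: −[p]_L − 3·[r]_L + [E]_L = −(-1) − 3·(1) + (2) = 0
  T: −[p]_T − 3·[r]_T + [E]_T = −(-2) − 3·(0) + (-2) = 0
  N: −[p]_N − 3·[r]_N + [E]_N = −(0) − 3·(0) + (0) = 0
All base exponents vanish — dimensionless.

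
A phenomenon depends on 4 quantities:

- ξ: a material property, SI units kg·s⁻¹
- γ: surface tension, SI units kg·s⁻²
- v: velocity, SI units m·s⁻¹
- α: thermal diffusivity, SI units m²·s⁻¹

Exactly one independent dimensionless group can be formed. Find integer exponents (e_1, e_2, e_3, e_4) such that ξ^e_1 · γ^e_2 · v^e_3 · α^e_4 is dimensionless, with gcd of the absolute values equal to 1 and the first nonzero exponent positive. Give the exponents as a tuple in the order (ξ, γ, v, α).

M: e_1·(1) + e_2·(1) + e_3·(0) + e_4·(0) = 0
L: e_1·(0) + e_2·(0) + e_3·(1) + e_4·(2) = 0
T: e_1·(-1) + e_2·(-2) + e_3·(-1) + e_4·(-1) = 0
Solving this homogeneous linear system for the smallest-integer solution (first nonzero entry positive) gives (1, -1, 2, -1).

(1, -1, 2, -1)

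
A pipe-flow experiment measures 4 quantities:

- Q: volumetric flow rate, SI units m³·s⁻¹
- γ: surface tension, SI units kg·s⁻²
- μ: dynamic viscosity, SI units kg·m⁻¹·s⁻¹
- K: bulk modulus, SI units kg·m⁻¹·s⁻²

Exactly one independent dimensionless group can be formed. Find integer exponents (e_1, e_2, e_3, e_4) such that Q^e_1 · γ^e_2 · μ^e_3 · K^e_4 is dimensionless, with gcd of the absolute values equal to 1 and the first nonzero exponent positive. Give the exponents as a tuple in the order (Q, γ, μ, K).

(1, -3, 1, 2)

M: e_1·(0) + e_2·(1) + e_3·(1) + e_4·(1) = 0
L: e_1·(3) + e_2·(0) + e_3·(-1) + e_4·(-1) = 0
T: e_1·(-1) + e_2·(-2) + e_3·(-1) + e_4·(-2) = 0
Solving this homogeneous linear system for the smallest-integer solution (first nonzero entry positive) gives (1, -3, 1, 2).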